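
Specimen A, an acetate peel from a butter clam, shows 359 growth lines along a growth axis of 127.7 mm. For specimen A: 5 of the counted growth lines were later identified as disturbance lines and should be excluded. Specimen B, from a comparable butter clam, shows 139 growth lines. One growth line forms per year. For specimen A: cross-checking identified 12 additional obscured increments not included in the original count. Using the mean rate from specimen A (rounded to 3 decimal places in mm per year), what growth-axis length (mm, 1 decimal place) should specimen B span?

Specimen A: adjusted count: 359 − 5 + 12 = 366 growth lines.
A: Mean rate = 127.7 mm / 366 years ≈ 0.349 mm/year.
B's length ≈ 0.349 × 139 = 48.5 mm.

48.5 mm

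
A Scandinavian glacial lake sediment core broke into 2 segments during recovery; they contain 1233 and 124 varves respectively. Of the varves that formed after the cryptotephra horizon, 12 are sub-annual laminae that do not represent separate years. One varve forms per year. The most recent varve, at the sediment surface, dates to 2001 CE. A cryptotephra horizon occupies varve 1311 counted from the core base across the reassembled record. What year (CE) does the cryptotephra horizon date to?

Total varves = 1233 + 124 = 1357.
The cryptotephra horizon sits at varve 1311 from the core base, so 1357 − 1311 = 46 varves formed after it.
Excluding 12 false varves: 46 − 12 = 34.
Counting back 34 years from 2001 CE places the cryptotephra horizon in 2001 − 34 = 1967 CE.

1967 CE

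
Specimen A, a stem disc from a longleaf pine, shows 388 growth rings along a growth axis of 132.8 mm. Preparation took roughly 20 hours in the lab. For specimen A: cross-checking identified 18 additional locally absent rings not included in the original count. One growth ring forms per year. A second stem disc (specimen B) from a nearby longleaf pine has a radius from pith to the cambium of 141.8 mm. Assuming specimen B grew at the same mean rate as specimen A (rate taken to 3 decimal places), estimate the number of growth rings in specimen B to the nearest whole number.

Specimen A: adjusted count: 388 + 18 = 406 growth rings.
A: 132.8 mm over 406 years gives 132.8 / 406 ≈ 0.327 mm/year.
Specimen B: 141.8 mm / 0.327 mm per year = 433.64 years ≈ 434 growth rings.

434 growth rings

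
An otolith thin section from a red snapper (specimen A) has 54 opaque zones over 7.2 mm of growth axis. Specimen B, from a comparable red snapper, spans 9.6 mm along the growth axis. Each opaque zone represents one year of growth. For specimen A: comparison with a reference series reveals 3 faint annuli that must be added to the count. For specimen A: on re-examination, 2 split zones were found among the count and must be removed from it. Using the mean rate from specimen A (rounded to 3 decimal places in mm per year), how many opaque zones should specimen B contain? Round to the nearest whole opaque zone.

73 opaque zones

Specimen A: after corrections the count is 54 − 2 + 3 = 55 opaque zones.
A: 7.2 mm over 55 years gives 7.2 / 55 ≈ 0.131 mm/yr.
B spans 9.6 / 0.131 = 73.28 years ≈ 73 opaque zones.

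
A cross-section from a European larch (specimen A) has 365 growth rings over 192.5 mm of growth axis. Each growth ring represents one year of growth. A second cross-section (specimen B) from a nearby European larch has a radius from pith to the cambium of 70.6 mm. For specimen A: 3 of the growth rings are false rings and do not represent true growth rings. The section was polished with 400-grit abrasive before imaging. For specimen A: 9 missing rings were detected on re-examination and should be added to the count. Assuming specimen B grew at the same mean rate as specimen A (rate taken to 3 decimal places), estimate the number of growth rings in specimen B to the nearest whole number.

Specimen A: true growth ring count = 365 − 3 + 9 = 371.
A: 192.5 mm over 371 years gives 192.5 / 371 ≈ 0.519 mm/yr.
For B, 70.6 / 0.519 = 136.03 years ≈ 136 growth rings.

136 growth rings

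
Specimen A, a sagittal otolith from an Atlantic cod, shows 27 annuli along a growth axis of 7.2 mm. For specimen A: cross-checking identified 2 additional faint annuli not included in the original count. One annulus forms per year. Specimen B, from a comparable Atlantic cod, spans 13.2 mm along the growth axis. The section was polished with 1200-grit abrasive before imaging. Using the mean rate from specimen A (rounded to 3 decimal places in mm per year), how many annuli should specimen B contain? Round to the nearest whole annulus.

Specimen A: adjusted count: 27 + 2 = 29 annuli.
A: Extension rate ≈ 7.2 / 29 = 0.248 mm/yr.
B spans 13.2 / 0.248 = 53.23 years ≈ 53 annuli.

53 annuli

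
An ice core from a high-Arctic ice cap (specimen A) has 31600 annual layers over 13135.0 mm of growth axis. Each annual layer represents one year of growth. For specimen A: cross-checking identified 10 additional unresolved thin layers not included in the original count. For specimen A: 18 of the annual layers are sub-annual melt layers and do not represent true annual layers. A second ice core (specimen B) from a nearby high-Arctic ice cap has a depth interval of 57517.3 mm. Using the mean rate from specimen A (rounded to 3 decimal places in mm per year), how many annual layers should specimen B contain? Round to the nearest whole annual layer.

138263 annual layers

Specimen A: correcting the raw count gives 31600 − 18 + 10 = 31592 true annual layers.
A: 13135.0 mm over 31592 years gives 13135.0 / 31592 ≈ 0.416 mm/yr.
Specimen B: 57517.3 mm / 0.416 mm per year = 138262.74 years ≈ 138263 annual layers.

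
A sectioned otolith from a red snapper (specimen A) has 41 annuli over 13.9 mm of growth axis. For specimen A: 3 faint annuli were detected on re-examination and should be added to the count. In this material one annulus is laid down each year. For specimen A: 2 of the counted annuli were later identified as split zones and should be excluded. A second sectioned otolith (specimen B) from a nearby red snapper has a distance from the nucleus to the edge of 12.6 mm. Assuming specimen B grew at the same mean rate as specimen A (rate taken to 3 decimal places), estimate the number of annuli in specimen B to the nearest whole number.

38 annuli

Specimen A: adjusted count: 41 − 2 + 3 = 42 annuli.
A: Extension rate ≈ 13.9 / 42 = 0.331 mm/year.
B spans 12.6 / 0.331 = 38.07 years ≈ 38 annuli.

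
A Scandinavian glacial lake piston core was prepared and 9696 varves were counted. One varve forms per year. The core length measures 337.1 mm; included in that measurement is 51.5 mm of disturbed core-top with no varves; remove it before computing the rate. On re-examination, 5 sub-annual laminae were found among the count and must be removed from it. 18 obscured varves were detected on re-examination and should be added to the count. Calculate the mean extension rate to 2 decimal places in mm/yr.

0.03 mm/yr

Adjusted count: 9696 − 5 + 18 = 9709 varves.
Net length = 337.1 − 51.5 = 285.6 mm.
285.6 mm over 9709 years gives 285.6 / 9709 ≈ 0.03 mm/yr.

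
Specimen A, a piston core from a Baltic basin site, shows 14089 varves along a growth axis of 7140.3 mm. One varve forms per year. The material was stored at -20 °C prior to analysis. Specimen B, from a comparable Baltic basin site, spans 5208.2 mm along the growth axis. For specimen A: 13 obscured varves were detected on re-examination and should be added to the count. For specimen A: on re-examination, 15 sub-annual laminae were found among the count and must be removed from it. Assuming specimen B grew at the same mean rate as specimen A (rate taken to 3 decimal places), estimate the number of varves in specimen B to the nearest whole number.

10273 varves

Specimen A: true varve count = 14089 − 15 + 13 = 14087.
A: Mean rate = 7140.3 mm / 14087 years ≈ 0.507 mm/year.
For B, 5208.2 / 0.507 = 10272.58 years ≈ 10273 varves.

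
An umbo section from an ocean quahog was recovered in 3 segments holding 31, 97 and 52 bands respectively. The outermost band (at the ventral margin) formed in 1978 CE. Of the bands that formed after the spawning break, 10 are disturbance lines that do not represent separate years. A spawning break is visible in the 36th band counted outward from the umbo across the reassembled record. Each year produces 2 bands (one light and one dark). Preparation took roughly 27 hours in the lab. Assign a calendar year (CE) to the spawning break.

1911 CE

Total bands = 31 + 97 + 52 = 180.
Between band 36 and the ventral margin there are 180 − 36 = 144 bands.
Removing the 10 false bands leaves 144 − 10 = 134 true bands beyond the spawning break.
134 bands at 2 per year is 134 / 2 = 67 years.
Counting back 67 years from 1978 CE places the spawning break in 1978 − 67 = 1911 CE.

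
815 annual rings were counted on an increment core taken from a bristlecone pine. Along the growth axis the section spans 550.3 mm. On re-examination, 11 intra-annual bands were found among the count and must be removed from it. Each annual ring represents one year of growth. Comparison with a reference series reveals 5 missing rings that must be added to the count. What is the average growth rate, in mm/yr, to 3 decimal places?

After corrections the count is 815 − 11 + 5 = 809 annual rings.
550.3 mm over 809 years gives 550.3 / 809 ≈ 0.680 mm/yr.

0.680 mm/yr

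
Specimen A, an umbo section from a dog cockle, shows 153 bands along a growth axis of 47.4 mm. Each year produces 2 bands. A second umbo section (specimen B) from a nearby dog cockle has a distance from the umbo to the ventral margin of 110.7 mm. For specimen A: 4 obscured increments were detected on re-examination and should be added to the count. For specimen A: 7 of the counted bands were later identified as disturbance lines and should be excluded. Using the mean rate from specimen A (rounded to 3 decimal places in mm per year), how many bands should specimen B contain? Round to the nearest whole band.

Specimen A: true band count = 153 − 7 + 4 = 150.
Specimen A: 150 bands at 2 per year is 150 / 2 = 75 years.
A: Extension rate ≈ 47.4 / 75 = 0.632 mm per year.
For B, 110.7 / 0.632 = 175.16 years; at 2 bands per year that is 175.16 × 2 ≈ 350 bands.

350 bands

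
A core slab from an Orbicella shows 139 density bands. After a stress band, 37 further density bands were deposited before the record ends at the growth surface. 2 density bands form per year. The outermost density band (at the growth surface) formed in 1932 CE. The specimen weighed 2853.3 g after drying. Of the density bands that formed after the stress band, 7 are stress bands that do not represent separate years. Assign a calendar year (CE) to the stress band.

1917 CE

37 density bands formed after the stress band.
Removing the 7 false density bands leaves 37 − 7 = 30 true density bands beyond the stress band.
30 density bands at 2 per year is 30 / 2 = 15 years.
1932 − 15 = 1917 CE.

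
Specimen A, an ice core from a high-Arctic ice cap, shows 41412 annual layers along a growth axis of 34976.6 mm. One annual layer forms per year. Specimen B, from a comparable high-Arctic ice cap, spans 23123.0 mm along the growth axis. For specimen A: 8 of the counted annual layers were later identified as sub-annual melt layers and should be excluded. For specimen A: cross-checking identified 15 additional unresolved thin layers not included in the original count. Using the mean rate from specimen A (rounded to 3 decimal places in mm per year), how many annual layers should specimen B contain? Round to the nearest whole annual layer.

Specimen A: true annual layer count = 41412 − 8 + 15 = 41419.
A: Mean rate = 34976.6 mm / 41419 years ≈ 0.844 mm/yr.
For B, 23123.0 / 0.844 = 27396.92 years ≈ 27397 annual layers.

27397 annual layers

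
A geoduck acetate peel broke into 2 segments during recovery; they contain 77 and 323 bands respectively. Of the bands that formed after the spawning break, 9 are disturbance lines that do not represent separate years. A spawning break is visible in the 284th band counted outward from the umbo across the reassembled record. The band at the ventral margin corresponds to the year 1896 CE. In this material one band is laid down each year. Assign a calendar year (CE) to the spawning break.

1789 CE

Total bands = 77 + 323 = 400.
400 − 284 = 116 bands lie beyond the spawning break toward the ventral margin.
Removing the 9 false bands leaves 116 − 9 = 107 true bands beyond the spawning break.
1896 − 107 = 1789 CE.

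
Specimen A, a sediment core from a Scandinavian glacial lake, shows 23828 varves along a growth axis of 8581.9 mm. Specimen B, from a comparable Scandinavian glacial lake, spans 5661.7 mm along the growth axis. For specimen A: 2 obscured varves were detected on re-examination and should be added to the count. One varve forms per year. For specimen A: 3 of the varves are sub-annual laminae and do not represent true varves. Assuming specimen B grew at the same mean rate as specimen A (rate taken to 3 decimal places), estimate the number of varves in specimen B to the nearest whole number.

Specimen A: after corrections the count is 23828 − 3 + 2 = 23827 varves.
A: Mean rate = 8581.9 mm / 23827 years ≈ 0.360 mm/yr.
Specimen B: 5661.7 mm / 0.360 mm per year = 15726.94 years ≈ 15727 varves.

15727 varves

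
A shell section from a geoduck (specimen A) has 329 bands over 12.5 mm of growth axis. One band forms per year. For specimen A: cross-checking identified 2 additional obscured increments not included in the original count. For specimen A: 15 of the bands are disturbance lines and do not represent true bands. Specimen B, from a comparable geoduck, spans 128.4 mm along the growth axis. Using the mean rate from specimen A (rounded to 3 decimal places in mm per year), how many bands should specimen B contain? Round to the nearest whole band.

Specimen A: after corrections the count is 329 − 15 + 2 = 316 bands.
A: 12.5 mm over 316 years gives 12.5 / 316 ≈ 0.040 mm/yr.
For B, 128.4 / 0.040 = 3210.00 years ≈ 3210 bands.

3210 bands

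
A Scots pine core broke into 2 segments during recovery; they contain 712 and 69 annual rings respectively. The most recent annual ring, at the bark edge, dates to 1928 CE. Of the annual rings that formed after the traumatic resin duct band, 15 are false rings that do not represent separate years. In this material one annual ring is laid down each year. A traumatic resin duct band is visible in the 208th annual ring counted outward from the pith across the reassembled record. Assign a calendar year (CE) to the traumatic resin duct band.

1370 CE

Total annual rings = 712 + 69 = 781.
The traumatic resin duct band sits at annual ring 208 from the pith, so 781 − 208 = 573 annual rings formed after it.
573 − 15 false = 558 true annual rings after the traumatic resin duct band.
The annual ring at the bark edge is 1928 CE, so the traumatic resin duct band dates to 1928 − 558 = 1370 CE.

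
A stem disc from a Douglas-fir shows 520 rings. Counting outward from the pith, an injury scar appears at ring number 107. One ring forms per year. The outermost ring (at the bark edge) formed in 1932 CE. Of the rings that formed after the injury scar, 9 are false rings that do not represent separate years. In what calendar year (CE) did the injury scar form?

1528 CE

The injury scar sits at ring 107 from the pith, so 520 − 107 = 413 rings formed after it.
413 − 9 false = 404 true rings after the injury scar.
The ring at the bark edge is 1932 CE, so the injury scar dates to 1932 − 404 = 1528 CE.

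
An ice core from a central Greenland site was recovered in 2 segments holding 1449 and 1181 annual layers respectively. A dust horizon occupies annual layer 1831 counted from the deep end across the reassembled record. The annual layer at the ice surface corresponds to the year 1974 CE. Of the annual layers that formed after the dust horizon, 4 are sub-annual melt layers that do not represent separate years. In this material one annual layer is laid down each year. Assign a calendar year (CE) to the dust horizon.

Total annual layers = 1449 + 1181 = 2630.
Between annual layer 1831 and the ice surface there are 2630 − 1831 = 799 annual layers.
Excluding 4 false annual layers: 799 − 4 = 795.
The annual layer at the ice surface is 1974 CE, so the dust horizon dates to 1974 − 795 = 1179 CE.

1179 CE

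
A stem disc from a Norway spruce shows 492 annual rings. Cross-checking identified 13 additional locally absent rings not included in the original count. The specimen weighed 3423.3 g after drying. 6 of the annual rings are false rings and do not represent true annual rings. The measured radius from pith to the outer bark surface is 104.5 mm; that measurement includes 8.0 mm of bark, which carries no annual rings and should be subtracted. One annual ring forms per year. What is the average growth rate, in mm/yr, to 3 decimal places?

True annual ring count = 492 − 6 + 13 = 499.
The growth record spans 104.5 − 8.0 = 96.5 mm.
Mean rate = 96.5 mm / 499 years ≈ 0.193 mm/yr.

0.193 mm/yr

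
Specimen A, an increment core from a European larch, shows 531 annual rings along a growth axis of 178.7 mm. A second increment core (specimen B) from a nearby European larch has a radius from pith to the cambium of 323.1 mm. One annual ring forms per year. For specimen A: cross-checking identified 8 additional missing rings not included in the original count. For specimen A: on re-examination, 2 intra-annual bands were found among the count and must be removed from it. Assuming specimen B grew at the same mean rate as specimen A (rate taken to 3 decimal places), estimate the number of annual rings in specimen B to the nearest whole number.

970 annual rings

Specimen A: correcting the raw count gives 531 − 2 + 8 = 537 true annual rings.
A: Extension rate ≈ 178.7 / 537 = 0.333 mm/year.
B spans 323.1 / 0.333 = 970.27 years ≈ 970 annual rings.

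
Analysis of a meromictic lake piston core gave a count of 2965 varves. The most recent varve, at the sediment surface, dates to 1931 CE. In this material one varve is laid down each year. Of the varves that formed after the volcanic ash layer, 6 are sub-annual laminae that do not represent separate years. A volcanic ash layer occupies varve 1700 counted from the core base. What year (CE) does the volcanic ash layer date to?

672 CE

2965 − 1700 = 1265 varves lie beyond the volcanic ash layer toward the sediment surface.
1265 − 6 false = 1259 true varves after the volcanic ash layer.
1931 − 1259 = 672 CE.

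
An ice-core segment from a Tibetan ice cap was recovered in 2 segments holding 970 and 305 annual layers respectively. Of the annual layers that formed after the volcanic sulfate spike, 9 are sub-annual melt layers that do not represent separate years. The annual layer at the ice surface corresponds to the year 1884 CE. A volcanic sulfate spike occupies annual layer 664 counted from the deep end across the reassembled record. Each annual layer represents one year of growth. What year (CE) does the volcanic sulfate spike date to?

1282 CE

Total annual layers = 970 + 305 = 1275.
The volcanic sulfate spike sits at annual layer 664 from the deep end, so 1275 − 664 = 611 annual layers formed after it.
Removing the 9 false annual layers leaves 611 − 9 = 602 true annual layers beyond the volcanic sulfate spike.
1884 − 602 = 1282 CE.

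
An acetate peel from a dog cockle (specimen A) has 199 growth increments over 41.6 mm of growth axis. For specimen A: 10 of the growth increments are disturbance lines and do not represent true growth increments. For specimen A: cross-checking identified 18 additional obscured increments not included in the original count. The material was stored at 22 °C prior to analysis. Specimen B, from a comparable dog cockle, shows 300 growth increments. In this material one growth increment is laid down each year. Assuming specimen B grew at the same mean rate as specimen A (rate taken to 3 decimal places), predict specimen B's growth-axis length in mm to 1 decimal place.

Specimen A: correcting the raw count gives 199 − 10 + 18 = 207 true growth increments.
A: 41.6 mm over 207 years gives 41.6 / 207 ≈ 0.201 mm per year.
For B, 0.201 mm/year × 300 years = 60.3 mm.

60.3 mm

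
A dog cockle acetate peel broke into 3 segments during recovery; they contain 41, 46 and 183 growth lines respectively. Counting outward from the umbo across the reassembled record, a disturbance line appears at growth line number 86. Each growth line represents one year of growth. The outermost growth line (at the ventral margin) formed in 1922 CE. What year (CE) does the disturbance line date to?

Total growth lines = 41 + 46 + 183 = 270.
270 − 86 = 184 growth lines lie beyond the disturbance line toward the ventral margin.
1922 − 184 = 1738 CE.

1738 CE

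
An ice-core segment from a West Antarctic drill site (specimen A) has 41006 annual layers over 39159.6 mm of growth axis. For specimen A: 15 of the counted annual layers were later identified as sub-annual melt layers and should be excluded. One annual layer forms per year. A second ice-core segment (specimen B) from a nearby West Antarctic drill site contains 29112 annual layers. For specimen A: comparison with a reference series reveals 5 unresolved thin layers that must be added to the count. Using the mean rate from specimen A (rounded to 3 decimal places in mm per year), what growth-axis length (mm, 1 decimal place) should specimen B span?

Specimen A: after corrections the count is 41006 − 15 + 5 = 40996 annual layers.
A: 39159.6 mm over 40996 years gives 39159.6 / 40996 ≈ 0.955 mm/yr.
Length of B = 0.955 × 29112 = 27802.0 mm.

27802.0 mm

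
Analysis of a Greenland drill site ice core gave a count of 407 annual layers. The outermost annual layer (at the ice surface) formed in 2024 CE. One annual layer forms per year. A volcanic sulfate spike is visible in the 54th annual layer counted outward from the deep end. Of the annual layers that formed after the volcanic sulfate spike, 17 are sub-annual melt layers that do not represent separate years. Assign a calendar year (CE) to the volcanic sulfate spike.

1688 CE

The volcanic sulfate spike sits at annual layer 54 from the deep end, so 407 − 54 = 353 annual layers formed after it.
Excluding 17 false annual layers: 353 − 17 = 336.
The annual layer at the ice surface is 2024 CE, so the volcanic sulfate spike dates to 2024 − 336 = 1688 CE.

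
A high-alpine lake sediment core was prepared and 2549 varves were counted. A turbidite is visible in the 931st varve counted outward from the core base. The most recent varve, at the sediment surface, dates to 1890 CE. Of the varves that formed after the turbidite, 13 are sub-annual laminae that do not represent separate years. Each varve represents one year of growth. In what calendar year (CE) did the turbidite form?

The turbidite sits at varve 931 from the core base, so 2549 − 931 = 1618 varves formed after it.
Excluding 13 false varves: 1618 − 13 = 1605.
1890 − 1605 = 285 CE.

285 CE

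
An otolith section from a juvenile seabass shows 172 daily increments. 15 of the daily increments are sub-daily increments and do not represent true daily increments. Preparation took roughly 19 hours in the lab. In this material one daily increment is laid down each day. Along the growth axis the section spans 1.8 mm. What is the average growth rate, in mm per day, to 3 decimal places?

After corrections the count is 172 − 15 = 157 daily increments.
Extension rate ≈ 1.8 / 157 = 0.011 mm per day.

0.011 mm per day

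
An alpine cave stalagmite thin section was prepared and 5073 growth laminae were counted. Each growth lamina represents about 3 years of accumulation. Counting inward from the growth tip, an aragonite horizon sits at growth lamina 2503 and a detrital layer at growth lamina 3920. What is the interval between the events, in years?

Separation: 3920 − 2503 = 1417 growth laminae.
At 3 years per growth lamina, 1417 × 3 = 4251 years.

4251 yr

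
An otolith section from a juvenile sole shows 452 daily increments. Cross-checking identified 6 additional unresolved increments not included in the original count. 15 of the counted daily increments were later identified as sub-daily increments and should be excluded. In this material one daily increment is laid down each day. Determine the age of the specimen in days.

443 d

Adjusted count: 452 − 15 + 6 = 443 daily increments.
At one daily increment per day, that is 443 days.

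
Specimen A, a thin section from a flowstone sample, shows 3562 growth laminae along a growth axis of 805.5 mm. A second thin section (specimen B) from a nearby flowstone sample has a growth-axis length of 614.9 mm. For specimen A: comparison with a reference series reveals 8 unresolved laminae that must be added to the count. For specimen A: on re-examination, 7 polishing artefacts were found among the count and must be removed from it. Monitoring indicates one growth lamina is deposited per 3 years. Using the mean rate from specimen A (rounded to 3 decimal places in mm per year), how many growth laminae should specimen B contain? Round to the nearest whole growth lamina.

Specimen A: true growth lamina count = 3562 − 7 + 8 = 3563.
Specimen A: 3563 growth laminae at 3 years each span 3563 × 3 = 10689 years.
A: Extension rate ≈ 805.5 / 10689 = 0.075 mm/yr.
B spans 614.9 / 0.075 = 8198.67 years; at 3 years per growth lamina that is 8198.67 / 3 ≈ 2733 growth laminae.

2733 growth laminae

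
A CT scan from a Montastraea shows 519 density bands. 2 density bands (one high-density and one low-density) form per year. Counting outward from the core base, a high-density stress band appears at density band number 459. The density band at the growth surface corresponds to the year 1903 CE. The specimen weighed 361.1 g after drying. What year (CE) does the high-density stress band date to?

The high-density stress band sits at density band 459 from the core base, so 519 − 459 = 60 density bands formed after it.
60 density bands at 2 per year is 60 / 2 = 30 years.
The density band at the growth surface is 1903 CE, so the high-density stress band dates to 1903 − 30 = 1873 CE.

1873 CE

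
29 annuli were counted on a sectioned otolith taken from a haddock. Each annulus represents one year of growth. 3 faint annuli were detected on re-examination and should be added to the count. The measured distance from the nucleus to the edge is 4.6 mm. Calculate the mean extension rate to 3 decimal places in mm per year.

0.144 mm per year

True annulus count = 29 + 3 = 32.
4.6 mm over 32 years gives 4.6 / 32 ≈ 0.144 mm per year.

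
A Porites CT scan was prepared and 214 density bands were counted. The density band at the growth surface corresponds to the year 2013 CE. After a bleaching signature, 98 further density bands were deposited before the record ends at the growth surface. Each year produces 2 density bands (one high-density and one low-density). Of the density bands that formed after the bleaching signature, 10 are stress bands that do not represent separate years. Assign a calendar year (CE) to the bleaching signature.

98 density bands formed after the bleaching signature.
Excluding 10 false density bands: 98 − 10 = 88.
88 density bands at 2 per year is 88 / 2 = 44 years.
Counting back 44 years from 2013 CE places the bleaching signature in 2013 − 44 = 1969 CE.

1969 CE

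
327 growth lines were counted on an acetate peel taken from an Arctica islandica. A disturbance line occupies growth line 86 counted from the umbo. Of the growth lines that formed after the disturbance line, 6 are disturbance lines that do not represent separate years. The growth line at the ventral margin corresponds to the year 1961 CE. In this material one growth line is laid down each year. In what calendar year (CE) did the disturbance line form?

327 − 86 = 241 growth lines lie beyond the disturbance line toward the ventral margin.
Removing the 6 false growth lines leaves 241 − 6 = 235 true growth lines beyond the disturbance line.
Counting back 235 years from 1961 CE places the disturbance line in 1961 − 235 = 1726 CE.

1726 CE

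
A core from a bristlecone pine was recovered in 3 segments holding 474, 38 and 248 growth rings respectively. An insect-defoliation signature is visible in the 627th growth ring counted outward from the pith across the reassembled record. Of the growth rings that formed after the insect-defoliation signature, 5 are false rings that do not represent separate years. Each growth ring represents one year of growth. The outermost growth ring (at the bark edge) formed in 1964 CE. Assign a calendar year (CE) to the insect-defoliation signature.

1836 CE

Total growth rings = 474 + 38 + 248 = 760.
The insect-defoliation signature sits at growth ring 627 from the pith, so 760 − 627 = 133 growth rings formed after it.
Excluding 5 false growth rings: 133 − 5 = 128.
The growth ring at the bark edge is 1964 CE, so the insect-defoliation signature dates to 1964 − 128 = 1836 CE.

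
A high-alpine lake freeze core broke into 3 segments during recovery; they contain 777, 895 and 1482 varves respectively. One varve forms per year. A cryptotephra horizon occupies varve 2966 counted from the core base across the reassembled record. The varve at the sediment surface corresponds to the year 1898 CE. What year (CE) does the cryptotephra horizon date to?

1710 CE

Total varves = 777 + 895 + 1482 = 3154.
Between varve 2966 and the sediment surface there are 3154 − 2966 = 188 varves.
The varve at the sediment surface is 1898 CE, so the cryptotephra horizon dates to 1898 − 188 = 1710 CE.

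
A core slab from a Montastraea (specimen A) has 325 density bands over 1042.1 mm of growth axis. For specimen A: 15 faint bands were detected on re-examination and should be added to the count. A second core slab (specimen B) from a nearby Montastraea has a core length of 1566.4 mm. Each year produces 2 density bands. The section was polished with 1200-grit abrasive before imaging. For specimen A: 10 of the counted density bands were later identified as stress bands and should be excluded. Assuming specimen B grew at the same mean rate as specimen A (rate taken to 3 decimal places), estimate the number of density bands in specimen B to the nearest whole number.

Specimen A: true density band count = 325 − 10 + 15 = 330.
Specimen A: dividing by 2 density bands per year: 330 / 2 = 165 years.
A: Mean rate = 1042.1 mm / 165 years ≈ 6.316 mm per year.
B spans 1566.4 / 6.316 = 248.01 years; at 2 density bands per year that is 248.01 × 2 ≈ 496 density bands.

496 density bands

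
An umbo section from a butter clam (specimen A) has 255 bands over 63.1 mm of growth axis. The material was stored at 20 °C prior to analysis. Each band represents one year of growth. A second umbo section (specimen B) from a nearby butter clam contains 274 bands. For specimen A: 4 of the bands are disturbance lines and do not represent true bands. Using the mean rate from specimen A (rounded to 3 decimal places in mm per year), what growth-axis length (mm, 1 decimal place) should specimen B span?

Specimen A: after corrections the count is 255 − 4 = 251 bands.
A: 63.1 mm over 251 years gives 63.1 / 251 ≈ 0.251 mm per year.
Length of B = 0.251 × 274 = 68.8 mm.

68.8 mm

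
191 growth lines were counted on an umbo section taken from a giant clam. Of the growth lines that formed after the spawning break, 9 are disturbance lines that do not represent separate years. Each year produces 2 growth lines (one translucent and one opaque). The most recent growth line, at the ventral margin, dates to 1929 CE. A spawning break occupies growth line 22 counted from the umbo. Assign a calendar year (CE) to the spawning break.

Between growth line 22 and the ventral margin there are 191 − 22 = 169 growth lines.
169 − 9 false = 160 true growth lines after the spawning break.
160 growth lines at 2 per year is 160 / 2 = 80 years.
Counting back 80 years from 1929 CE places the spawning break in 1929 − 80 = 1849 CE.

1849 CE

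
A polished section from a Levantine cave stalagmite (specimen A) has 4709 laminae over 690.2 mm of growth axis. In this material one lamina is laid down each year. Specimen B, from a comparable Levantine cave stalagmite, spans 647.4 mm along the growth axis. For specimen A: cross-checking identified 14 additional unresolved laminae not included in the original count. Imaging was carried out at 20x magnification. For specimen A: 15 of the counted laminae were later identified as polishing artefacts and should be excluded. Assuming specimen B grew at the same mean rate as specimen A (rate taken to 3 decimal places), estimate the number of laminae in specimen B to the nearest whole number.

4404 laminae

Specimen A: correcting the raw count gives 4709 − 15 + 14 = 4708 true laminae.
A: 690.2 mm over 4708 years gives 690.2 / 4708 ≈ 0.147 mm per year.
For B, 647.4 / 0.147 = 4404.08 years ≈ 4404 laminae.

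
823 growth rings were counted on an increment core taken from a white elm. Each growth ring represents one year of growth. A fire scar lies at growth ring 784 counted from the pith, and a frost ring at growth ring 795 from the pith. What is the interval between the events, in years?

The two markers are separated by 795 − 784 = 11 growth rings.
That is 11 years at one growth ring per year.

11 years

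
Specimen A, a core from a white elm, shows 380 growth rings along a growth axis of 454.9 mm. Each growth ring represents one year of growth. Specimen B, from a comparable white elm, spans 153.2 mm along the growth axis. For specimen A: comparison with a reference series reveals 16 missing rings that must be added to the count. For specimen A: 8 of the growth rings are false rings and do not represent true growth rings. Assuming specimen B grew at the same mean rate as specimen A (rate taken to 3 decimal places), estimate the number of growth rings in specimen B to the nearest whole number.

Specimen A: true growth ring count = 380 − 8 + 16 = 388.
A: Extension rate ≈ 454.9 / 388 = 1.172 mm per year.
For B, 153.2 / 1.172 = 130.72 years ≈ 131 growth rings.

131 growth rings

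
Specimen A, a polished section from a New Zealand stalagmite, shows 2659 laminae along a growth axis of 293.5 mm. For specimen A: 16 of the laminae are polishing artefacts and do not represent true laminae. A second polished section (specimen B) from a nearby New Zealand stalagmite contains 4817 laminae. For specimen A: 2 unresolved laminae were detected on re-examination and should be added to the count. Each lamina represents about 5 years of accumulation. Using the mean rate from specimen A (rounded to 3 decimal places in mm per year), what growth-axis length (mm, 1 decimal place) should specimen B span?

529.9 mm

Specimen A: true lamina count = 2659 − 16 + 2 = 2645.
Specimen A: at 5 years per lamina, 2645 × 5 = 13225 years.
A: Mean rate = 293.5 mm / 13225 years ≈ 0.022 mm/year.
Specimen B: 4817 laminae at 5 years each span 4817 × 5 = 24085 years. Length of B = 0.022 × 24085 = 529.9 mm.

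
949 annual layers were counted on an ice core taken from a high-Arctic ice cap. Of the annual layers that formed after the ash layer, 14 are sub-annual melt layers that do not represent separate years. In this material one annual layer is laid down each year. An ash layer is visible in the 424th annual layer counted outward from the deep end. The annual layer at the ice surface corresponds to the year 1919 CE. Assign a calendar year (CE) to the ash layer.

Between annual layer 424 and the ice surface there are 949 − 424 = 525 annual layers.
Removing the 14 false annual layers leaves 525 − 14 = 511 true annual layers beyond the ash layer.
1919 − 511 = 1408 CE.

1408 CE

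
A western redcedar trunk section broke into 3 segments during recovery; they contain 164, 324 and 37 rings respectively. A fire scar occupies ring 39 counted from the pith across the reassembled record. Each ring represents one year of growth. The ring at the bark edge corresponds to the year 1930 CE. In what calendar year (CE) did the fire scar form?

1444 CE

Total rings = 164 + 324 + 37 = 525.
525 − 39 = 486 rings lie beyond the fire scar toward the bark edge.
1930 − 486 = 1444 CE.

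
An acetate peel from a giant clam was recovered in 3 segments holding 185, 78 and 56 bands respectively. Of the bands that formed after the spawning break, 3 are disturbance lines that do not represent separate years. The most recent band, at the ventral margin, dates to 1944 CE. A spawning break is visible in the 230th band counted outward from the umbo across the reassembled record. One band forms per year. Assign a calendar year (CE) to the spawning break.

Total bands = 185 + 78 + 56 = 319.
319 − 230 = 89 bands lie beyond the spawning break toward the ventral margin.
89 − 3 false = 86 true bands after the spawning break.
1944 − 86 = 1858 CE.

1858 CE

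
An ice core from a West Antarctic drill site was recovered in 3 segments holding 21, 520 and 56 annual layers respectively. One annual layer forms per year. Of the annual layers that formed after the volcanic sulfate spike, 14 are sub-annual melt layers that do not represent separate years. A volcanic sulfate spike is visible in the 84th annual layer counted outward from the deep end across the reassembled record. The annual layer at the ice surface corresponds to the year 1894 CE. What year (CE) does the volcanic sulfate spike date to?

Total annual layers = 21 + 520 + 56 = 597.
The volcanic sulfate spike sits at annual layer 84 from the deep end, so 597 − 84 = 513 annual layers formed after it.
513 − 14 false = 499 true annual layers after the volcanic sulfate spike.
1894 − 499 = 1395 CE.

1395 CE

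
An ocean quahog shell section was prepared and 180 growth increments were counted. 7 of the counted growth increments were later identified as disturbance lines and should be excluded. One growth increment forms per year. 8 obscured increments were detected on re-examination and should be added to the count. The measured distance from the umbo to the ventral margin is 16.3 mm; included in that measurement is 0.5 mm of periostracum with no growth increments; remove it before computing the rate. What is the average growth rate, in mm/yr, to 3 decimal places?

0.087 mm/yr

Adjusted count: 180 − 7 + 8 = 181 growth increments.
Net length = 16.3 − 0.5 = 15.8 mm.
Extension rate ≈ 15.8 / 181 = 0.087 mm/yr.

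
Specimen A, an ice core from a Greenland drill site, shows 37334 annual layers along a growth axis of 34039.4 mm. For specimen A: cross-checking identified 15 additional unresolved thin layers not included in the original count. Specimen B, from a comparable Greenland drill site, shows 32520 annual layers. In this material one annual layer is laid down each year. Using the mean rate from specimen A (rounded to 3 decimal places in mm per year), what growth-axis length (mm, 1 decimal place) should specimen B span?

Specimen A: after corrections the count is 37334 + 15 = 37349 annual layers.
A: Extension rate ≈ 34039.4 / 37349 = 0.911 mm/year.
For B, 0.911 mm/year × 32520 years = 29625.7 mm.

29625.7 mm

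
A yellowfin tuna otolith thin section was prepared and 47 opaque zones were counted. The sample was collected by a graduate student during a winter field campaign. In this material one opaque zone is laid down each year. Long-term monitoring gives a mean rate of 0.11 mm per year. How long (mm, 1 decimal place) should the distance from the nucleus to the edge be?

The record spans 47 years at 0.11 mm per year.
47 years at 0.11 mm/year gives 0.11 × 47 = 5.2 mm.

5.2 mm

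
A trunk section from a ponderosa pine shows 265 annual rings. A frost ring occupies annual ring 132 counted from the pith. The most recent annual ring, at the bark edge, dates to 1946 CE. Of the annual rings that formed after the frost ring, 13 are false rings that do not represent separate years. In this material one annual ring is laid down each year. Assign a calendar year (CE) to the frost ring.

1826 CE

The frost ring sits at annual ring 132 from the pith, so 265 − 132 = 133 annual rings formed after it.
Removing the 13 false annual rings leaves 133 − 13 = 120 true annual rings beyond the frost ring.
The annual ring at the bark edge is 1946 CE, so the frost ring dates to 1946 − 120 = 1826 CE.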